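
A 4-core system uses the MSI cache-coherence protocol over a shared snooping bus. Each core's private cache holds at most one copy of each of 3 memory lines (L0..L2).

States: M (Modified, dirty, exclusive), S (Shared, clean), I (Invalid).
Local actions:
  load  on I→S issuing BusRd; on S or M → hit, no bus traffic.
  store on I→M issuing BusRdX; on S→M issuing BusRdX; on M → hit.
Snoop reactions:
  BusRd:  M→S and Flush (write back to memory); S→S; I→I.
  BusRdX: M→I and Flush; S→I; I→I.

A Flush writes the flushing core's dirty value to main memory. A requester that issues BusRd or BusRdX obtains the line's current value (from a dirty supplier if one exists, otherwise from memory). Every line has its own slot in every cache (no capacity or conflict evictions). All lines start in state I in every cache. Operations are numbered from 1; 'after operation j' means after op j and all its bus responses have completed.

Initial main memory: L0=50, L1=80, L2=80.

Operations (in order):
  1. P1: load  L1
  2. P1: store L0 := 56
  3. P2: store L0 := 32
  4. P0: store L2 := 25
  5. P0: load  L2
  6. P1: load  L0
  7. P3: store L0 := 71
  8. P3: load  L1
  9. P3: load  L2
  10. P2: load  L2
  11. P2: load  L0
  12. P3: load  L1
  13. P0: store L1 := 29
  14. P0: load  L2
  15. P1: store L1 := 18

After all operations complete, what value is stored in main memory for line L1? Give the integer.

memory[L1] = 29

[1] P1: load  L1 | P0:I, P1:S(80), P2:I, P3:I | bus: BusRd
[2] P1: store L0 := 56 | P0:I, P1:M(56), P2:I, P3:I | bus: BusRdX
[3] P2: store L0 := 32 | P0:I, P1:I, P2:M(32), P3:I | bus: BusRdX,Flush
[4] P0: store L2 := 25 | P0:M(25), P1:I, P2:I, P3:I | bus: BusRdX
[5] P0: load  L2 | P0:M(25), P1:I, P2:I, P3:I | bus: none
[6] P1: load  L0 | P0:I, P1:S(32), P2:S(32), P3:I | bus: BusRd,Flush
[7] P3: store L0 := 71 | P0:I, P1:I, P2:I, P3:M(71) | bus: BusRdX
[8] P3: load  L1 | P0:I, P1:S(80), P2:I, P3:S(80) | bus: BusRd
[9] P3: load  L2 | P0:S(25), P1:I, P2:I, P3:S(25) | bus: BusRd,Flush
[10] P2: load  L2 | P0:S(25), P1:I, P2:S(25), P3:S(25) | bus: BusRd
[11] P2: load  L0 | P0:I, P1:I, P2:S(71), P3:S(71) | bus: BusRd,Flush
[12] P3: load  L1 | P0:I, P1:S(80), P2:I, P3:S(80) | bus: none
[13] P0: store L1 := 29 | P0:M(29), P1:I, P2:I, P3:I | bus: BusRdX
[14] P0: load  L2 | P0:S(25), P1:I, P2:S(25), P3:S(25) | bus: none
[15] P1: store L1 := 18 | P0:I, P1:M(18), P2:I, P3:I | bus: BusRdX,Flush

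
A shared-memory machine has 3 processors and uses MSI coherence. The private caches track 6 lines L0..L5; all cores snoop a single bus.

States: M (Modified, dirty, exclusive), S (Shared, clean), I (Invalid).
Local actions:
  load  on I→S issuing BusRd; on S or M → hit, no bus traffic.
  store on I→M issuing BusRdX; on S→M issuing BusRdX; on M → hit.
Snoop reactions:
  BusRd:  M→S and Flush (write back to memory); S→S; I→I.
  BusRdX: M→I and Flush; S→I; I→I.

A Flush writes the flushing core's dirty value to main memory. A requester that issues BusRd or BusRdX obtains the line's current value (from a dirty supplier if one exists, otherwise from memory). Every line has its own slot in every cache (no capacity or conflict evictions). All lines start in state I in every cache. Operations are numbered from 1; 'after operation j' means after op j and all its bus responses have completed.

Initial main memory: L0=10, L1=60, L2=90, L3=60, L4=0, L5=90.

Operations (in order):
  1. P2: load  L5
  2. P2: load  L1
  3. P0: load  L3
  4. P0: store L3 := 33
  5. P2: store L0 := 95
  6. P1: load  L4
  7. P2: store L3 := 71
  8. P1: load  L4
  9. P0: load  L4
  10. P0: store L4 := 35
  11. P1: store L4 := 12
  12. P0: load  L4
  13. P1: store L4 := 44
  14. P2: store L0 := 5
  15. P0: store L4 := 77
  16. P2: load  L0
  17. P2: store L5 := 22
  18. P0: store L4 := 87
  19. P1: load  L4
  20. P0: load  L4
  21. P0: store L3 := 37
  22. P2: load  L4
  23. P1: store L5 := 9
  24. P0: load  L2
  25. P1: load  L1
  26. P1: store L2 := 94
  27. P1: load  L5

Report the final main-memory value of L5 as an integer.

memory[L5] = 22

  op1 P2: load  L5 → I/I/S on L5; bus BusRd; mem=90
  op2 P2: load  L1 → I/I/S on L1; bus BusRd; mem=60
  op3 P0: load  L3 → S/I/I on L3; bus BusRd; mem=60
  op4 P0: store L3 := 33 → M/I/I on L3; bus BusRdX; mem=60
  op5 P2: store L0 := 95 → I/I/M on L0; bus BusRdX; mem=10
  op6 P1: load  L4 → I/S/I on L4; bus BusRd; mem=0
  op7 P2: store L3 := 71 → I/I/M on L3; bus BusRdX Flush; mem=33
  op8 P1: load  L4 → I/S/I on L4; bus (none); mem=0
  op9 P0: load  L4 → S/S/I on L4; bus BusRd; mem=0
  op10 P0: store L4 := 35 → M/I/I on L4; bus BusRdX; mem=0
  op11 P1: store L4 := 12 → I/M/I on L4; bus BusRdX Flush; mem=35
  op12 P0: load  L4 → S/S/I on L4; bus BusRd Flush; mem=12
  op13 P1: store L4 := 44 → I/M/I on L4; bus BusRdX; mem=12
  op14 P2: store L0 := 5 → I/I/M on L0; bus (none); mem=10
  op15 P0: store L4 := 77 → M/I/I on L4; bus BusRdX Flush; mem=44
  op16 P2: load  L0 → I/I/M on L0; bus (none); mem=10
  op17 P2: store L5 := 22 → I/I/M on L5; bus BusRdX; mem=90
  op18 P0: store L4 := 87 → M/I/I on L4; bus (none); mem=44
  op19 P1: load  L4 → S/S/I on L4; bus BusRd Flush; mem=87
  op20 P0: load  L4 → S/S/I on L4; bus (none); mem=87
  op21 P0: store L3 := 37 → M/I/I on L3; bus BusRdX Flush; mem=71
  op22 P2: load  L4 → S/S/S on L4; bus BusRd; mem=87
  op23 P1: store L5 := 9 → I/M/I on L5; bus BusRdX Flush; mem=22
  op24 P0: load  L2 → S/I/I on L2; bus BusRd; mem=90
  op25 P1: load  L1 → I/S/S on L1; bus BusRd; mem=60
  op26 P1: store L2 := 94 → I/M/I on L2; bus BusRdX; mem=90
  op27 P1: load  L5 → I/M/I on L5; bus (none); mem=22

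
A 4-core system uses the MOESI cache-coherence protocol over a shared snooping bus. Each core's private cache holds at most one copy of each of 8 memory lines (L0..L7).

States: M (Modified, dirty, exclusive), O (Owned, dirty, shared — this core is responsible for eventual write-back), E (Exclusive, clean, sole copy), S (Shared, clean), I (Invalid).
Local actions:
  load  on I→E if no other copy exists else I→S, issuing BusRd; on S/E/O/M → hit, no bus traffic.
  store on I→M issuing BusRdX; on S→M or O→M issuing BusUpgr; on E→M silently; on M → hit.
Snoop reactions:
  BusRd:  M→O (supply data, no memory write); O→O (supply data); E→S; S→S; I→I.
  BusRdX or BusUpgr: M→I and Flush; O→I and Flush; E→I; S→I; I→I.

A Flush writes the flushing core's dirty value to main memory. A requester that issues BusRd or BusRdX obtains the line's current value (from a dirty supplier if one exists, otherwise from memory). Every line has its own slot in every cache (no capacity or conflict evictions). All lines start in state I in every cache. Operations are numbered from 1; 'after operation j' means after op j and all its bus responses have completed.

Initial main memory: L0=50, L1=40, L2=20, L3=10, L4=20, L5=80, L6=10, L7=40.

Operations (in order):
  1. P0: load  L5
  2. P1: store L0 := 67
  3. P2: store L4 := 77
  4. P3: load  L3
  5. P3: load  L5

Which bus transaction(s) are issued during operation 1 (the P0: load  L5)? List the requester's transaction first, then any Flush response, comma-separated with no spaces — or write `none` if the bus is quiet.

bus = BusRd

  op1 P0: load  L5 → E/I/I/I on L5; bus BusRd; mem=80
  op2 P1: store L0 := 67 → I/M/I/I on L0; bus BusRdX; mem=50
  op3 P2: store L4 := 77 → I/I/M/I on L4; bus BusRdX; mem=20
  op4 P3: load  L3 → I/I/I/E on L3; bus BusRd; mem=10
  op5 P3: load  L5 → S/I/I/S on L5; bus BusRd; mem=80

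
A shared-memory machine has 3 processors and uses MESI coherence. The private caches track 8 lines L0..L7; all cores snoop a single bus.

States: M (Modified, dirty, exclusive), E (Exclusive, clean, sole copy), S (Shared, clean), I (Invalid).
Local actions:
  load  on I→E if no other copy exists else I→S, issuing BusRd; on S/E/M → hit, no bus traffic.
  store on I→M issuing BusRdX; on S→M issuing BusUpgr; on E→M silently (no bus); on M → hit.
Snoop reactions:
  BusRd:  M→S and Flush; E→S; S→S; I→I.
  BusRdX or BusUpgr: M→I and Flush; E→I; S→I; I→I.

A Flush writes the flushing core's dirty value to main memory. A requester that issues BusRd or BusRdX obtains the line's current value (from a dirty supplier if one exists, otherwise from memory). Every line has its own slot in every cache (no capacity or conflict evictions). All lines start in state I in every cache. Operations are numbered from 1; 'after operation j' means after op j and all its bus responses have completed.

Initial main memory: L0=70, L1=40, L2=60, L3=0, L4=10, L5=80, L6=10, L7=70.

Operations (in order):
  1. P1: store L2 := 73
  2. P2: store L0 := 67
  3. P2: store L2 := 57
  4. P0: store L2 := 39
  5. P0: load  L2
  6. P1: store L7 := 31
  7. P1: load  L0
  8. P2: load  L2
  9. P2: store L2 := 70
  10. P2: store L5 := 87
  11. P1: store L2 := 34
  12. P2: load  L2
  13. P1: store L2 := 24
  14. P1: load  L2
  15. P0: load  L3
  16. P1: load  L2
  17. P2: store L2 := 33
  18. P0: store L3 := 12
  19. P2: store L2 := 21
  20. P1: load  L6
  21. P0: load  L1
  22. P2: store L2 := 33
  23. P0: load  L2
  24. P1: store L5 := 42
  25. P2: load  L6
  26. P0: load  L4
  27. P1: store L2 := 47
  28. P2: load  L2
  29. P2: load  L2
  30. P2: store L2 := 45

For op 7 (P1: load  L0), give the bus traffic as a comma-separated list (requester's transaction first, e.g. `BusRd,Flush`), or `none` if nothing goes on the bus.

step 1: P1: store L2 := 73  ⟶  IMI  (L2)  txn=BusRdX  M[L2]=60
step 2: P2: store L0 := 67  ⟶  IIM  (L0)  txn=BusRdX  M[L0]=70
step 3: P2: store L2 := 57  ⟶  IIM  (L2)  txn=BusRdX+Flush  M[L2]=73
step 4: P0: store L2 := 39  ⟶  MII  (L2)  txn=BusRdX+Flush  M[L2]=57
step 5: P0: load  L2  ⟶  MII  (L2)  txn=∅  M[L2]=57
step 6: P1: store L7 := 31  ⟶  IMI  (L7)  txn=BusRdX  M[L7]=70
step 7: P1: load  L0  ⟶  ISS  (L0)  txn=BusRd+Flush  M[L0]=67
step 8: P2: load  L2  ⟶  SIS  (L2)  txn=BusRd+Flush  M[L2]=39
step 9: P2: store L2 := 70  ⟶  IIM  (L2)  txn=BusUpgr  M[L2]=39
step 10: P2: store L5 := 87  ⟶  IIM  (L5)  txn=BusRdX  M[L5]=80
step 11: P1: store L2 := 34  ⟶  IMI  (L2)  txn=BusRdX+Flush  M[L2]=70
step 12: P2: load  L2  ⟶  ISS  (L2)  txn=BusRd+Flush  M[L2]=34
step 13: P1: store L2 := 24  ⟶  IMI  (L2)  txn=BusUpgr  M[L2]=34
step 14: P1: load  L2  ⟶  IMI  (L2)  txn=∅  M[L2]=34
step 15: P0: load  L3  ⟶  EII  (L3)  txn=BusRd  M[L3]=0
step 16: P1: load  L2  ⟶  IMI  (L2)  txn=∅  M[L2]=34
step 17: P2: store L2 := 33  ⟶  IIM  (L2)  txn=BusRdX+Flush  M[L2]=24
step 18: P0: store L3 := 12  ⟶  MII  (L3)  txn=∅  M[L3]=0
step 19: P2: store L2 := 21  ⟶  IIM  (L2)  txn=∅  M[L2]=24
step 20: P1: load  L6  ⟶  IEI  (L6)  txn=BusRd  M[L6]=10
step 21: P0: load  L1  ⟶  EII  (L1)  txn=BusRd  M[L1]=40
step 22: P2: store L2 := 33  ⟶  IIM  (L2)  txn=∅  M[L2]=24
step 23: P0: load  L2  ⟶  SIS  (L2)  txn=BusRd+Flush  M[L2]=33
step 24: P1: store L5 := 42  ⟶  IMI  (L5)  txn=BusRdX+Flush  M[L5]=87
step 25: P2: load  L6  ⟶  ISS  (L6)  txn=BusRd  M[L6]=10
step 26: P0: load  L4  ⟶  EII  (L4)  txn=BusRd  M[L4]=10
step 27: P1: store L2 := 47  ⟶  IMI  (L2)  txn=BusRdX  M[L2]=33
step 28: P2: load  L2  ⟶  ISS  (L2)  txn=BusRd+Flush  M[L2]=47
step 29: P2: load  L2  ⟶  ISS  (L2)  txn=∅  M[L2]=47
step 30: P2: store L2 := 45  ⟶  IIM  (L2)  txn=BusUpgr  M[L2]=47

bus = BusRd,Flush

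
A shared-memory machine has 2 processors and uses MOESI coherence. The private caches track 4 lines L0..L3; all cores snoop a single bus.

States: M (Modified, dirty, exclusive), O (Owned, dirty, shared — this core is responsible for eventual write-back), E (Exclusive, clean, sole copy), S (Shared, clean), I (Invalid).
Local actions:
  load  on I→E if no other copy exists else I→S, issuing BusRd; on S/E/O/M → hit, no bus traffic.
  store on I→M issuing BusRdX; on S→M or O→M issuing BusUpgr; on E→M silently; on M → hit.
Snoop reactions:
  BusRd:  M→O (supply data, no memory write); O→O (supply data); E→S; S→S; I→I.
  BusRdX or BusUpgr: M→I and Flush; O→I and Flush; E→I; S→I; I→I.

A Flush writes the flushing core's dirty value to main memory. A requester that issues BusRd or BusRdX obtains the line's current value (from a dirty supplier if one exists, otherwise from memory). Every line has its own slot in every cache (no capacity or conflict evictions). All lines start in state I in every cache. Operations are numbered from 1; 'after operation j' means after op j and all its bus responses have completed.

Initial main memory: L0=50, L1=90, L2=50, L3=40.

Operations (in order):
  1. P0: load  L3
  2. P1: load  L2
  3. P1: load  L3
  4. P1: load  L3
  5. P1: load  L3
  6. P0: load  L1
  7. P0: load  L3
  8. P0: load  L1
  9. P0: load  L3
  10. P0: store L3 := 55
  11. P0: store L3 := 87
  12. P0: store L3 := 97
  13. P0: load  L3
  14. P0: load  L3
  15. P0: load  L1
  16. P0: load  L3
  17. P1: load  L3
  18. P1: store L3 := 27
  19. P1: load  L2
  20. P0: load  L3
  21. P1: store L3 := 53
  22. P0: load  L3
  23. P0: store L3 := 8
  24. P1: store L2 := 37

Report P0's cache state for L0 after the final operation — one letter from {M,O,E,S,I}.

[1] P0: load  L3 | P0:E(40), P1:I | bus: BusRd
[2] P1: load  L2 | P0:I, P1:E(50) | bus: BusRd
[3] P1: load  L3 | P0:S(40), P1:S(40) | bus: BusRd
[4] P1: load  L3 | P0:S(40), P1:S(40) | bus: none
[5] P1: load  L3 | P0:S(40), P1:S(40) | bus: none
[6] P0: load  L1 | P0:E(90), P1:I | bus: BusRd
[7] P0: load  L3 | P0:S(40), P1:S(40) | bus: none
[8] P0: load  L1 | P0:E(90), P1:I | bus: none
[9] P0: load  L3 | P0:S(40), P1:S(40) | bus: none
[10] P0: store L3 := 55 | P0:M(55), P1:I | bus: BusUpgr
[11] P0: store L3 := 87 | P0:M(87), P1:I | bus: none
[12] P0: store L3 := 97 | P0:M(97), P1:I | bus: none
[13] P0: load  L3 | P0:M(97), P1:I | bus: none
[14] P0: load  L3 | P0:M(97), P1:I | bus: none
[15] P0: load  L1 | P0:E(90), P1:I | bus: none
[16] P0: load  L3 | P0:M(97), P1:I | bus: none
[17] P1: load  L3 | P0:O(97), P1:S(97) | bus: BusRd
[18] P1: store L3 := 27 | P0:I, P1:M(27) | bus: BusUpgr,Flush
[19] P1: load  L2 | P0:I, P1:E(50) | bus: none
[20] P0: load  L3 | P0:S(27), P1:O(27) | bus: BusRd
[21] P1: store L3 := 53 | P0:I, P1:M(53) | bus: BusUpgr
[22] P0: load  L3 | P0:S(53), P1:O(53) | bus: BusRd
[23] P0: store L3 := 8 | P0:M(8), P1:I | bus: BusUpgr,Flush
[24] P1: store L2 := 37 | P0:I, P1:M(37) | bus: none

state = I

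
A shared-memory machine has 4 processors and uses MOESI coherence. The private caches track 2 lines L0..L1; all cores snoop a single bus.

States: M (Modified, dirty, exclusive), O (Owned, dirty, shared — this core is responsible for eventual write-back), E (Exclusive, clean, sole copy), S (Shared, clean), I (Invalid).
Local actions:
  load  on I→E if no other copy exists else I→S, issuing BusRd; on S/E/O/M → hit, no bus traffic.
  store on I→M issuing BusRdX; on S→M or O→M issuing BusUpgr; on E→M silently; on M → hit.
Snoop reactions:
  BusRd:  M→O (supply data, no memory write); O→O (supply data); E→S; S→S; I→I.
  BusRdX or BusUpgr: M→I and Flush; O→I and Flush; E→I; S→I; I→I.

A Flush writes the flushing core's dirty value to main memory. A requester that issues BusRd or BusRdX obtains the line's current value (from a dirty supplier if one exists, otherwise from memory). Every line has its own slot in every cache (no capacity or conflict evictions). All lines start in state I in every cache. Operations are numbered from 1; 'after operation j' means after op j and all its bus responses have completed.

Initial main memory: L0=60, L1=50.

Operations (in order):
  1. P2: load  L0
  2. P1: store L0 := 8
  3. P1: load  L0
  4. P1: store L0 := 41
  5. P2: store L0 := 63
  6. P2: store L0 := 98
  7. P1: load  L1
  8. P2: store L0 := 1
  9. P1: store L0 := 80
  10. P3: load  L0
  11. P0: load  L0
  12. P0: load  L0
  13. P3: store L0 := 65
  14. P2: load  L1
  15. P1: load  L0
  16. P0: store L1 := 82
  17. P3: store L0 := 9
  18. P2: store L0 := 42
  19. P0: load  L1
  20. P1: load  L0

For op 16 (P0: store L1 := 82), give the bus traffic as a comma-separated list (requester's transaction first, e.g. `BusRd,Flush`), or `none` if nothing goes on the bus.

  op1 P2: load  L0 → I/I/E/I on L0; bus BusRd; mem=60
  op2 P1: store L0 := 8 → I/M/I/I on L0; bus BusRdX; mem=60
  op3 P1: load  L0 → I/M/I/I on L0; bus (none); mem=60
  op4 P1: store L0 := 41 → I/M/I/I on L0; bus (none); mem=60
  op5 P2: store L0 := 63 → I/I/M/I on L0; bus BusRdX Flush; mem=41
  op6 P2: store L0 := 98 → I/I/M/I on L0; bus (none); mem=41
  op7 P1: load  L1 → I/E/I/I on L1; bus BusRd; mem=50
  op8 P2: store L0 := 1 → I/I/M/I on L0; bus (none); mem=41
  op9 P1: store L0 := 80 → I/M/I/I on L0; bus BusRdX Flush; mem=1
  op10 P3: load  L0 → I/O/I/S on L0; bus BusRd; mem=1
  op11 P0: load  L0 → S/O/I/S on L0; bus BusRd; mem=1
  op12 P0: load  L0 → S/O/I/S on L0; bus (none); mem=1
  op13 P3: store L0 := 65 → I/I/I/M on L0; bus BusUpgr Flush; mem=80
  op14 P2: load  L1 → I/S/S/I on L1; bus BusRd; mem=50
  op15 P1: load  L0 → I/S/I/O on L0; bus BusRd; mem=80
  op16 P0: store L1 := 82 → M/I/I/I on L1; bus BusRdX; mem=50
  op17 P3: store L0 := 9 → I/I/I/M on L0; bus BusUpgr; mem=80
  op18 P2: store L0 := 42 → I/I/M/I on L0; bus BusRdX Flush; mem=9
  op19 P0: load  L1 → M/I/I/I on L1; bus (none); mem=50
  op20 P1: load  L0 → I/S/O/I on L0; bus BusRd; mem=9

bus = BusRdX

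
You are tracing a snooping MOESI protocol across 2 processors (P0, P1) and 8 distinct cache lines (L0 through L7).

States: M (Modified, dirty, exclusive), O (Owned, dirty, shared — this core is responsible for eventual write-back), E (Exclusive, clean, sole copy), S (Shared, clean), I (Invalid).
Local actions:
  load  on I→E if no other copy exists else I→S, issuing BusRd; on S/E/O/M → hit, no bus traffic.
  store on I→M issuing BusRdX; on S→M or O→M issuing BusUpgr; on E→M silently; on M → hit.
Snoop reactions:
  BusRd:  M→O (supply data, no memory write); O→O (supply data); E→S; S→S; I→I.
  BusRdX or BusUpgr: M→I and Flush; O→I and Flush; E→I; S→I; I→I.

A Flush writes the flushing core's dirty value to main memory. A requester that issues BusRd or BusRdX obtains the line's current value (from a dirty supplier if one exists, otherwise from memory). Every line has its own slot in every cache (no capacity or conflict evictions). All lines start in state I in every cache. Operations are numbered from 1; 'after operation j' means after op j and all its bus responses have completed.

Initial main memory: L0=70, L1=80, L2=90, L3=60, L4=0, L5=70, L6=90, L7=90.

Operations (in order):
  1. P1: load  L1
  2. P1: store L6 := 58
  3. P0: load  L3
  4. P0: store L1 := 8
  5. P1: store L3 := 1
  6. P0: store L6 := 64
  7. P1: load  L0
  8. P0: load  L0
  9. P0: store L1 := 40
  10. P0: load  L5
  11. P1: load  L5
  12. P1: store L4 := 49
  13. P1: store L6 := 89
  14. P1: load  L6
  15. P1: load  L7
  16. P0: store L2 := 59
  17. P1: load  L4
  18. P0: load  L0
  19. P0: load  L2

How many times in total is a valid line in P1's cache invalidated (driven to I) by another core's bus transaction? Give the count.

invalidations = 2

[1] P1: load  L1 | P0:I, P1:E(80) | bus: BusRd
[2] P1: store L6 := 58 | P0:I, P1:M(58) | bus: BusRdX
[3] P0: load  L3 | P0:E(60), P1:I | bus: BusRd
[4] P0: store L1 := 8 | P0:M(8), P1:I | bus: BusRdX
[5] P1: store L3 := 1 | P0:I, P1:M(1) | bus: BusRdX
[6] P0: store L6 := 64 | P0:M(64), P1:I | bus: BusRdX,Flush
[7] P1: load  L0 | P0:I, P1:E(70) | bus: BusRd
[8] P0: load  L0 | P0:S(70), P1:S(70) | bus: BusRd
[9] P0: store L1 := 40 | P0:M(40), P1:I | bus: none
[10] P0: load  L5 | P0:E(70), P1:I | bus: BusRd
[11] P1: load  L5 | P0:S(70), P1:S(70) | bus: BusRd
[12] P1: store L4 := 49 | P0:I, P1:M(49) | bus: BusRdX
[13] P1: store L6 := 89 | P0:I, P1:M(89) | bus: BusRdX,Flush
[14] P1: load  L6 | P0:I, P1:M(89) | bus: none
[15] P1: load  L7 | P0:I, P1:E(90) | bus: BusRd
[16] P0: store L2 := 59 | P0:M(59), P1:I | bus: BusRdX
[17] P1: load  L4 | P0:I, P1:M(49) | bus: none
[18] P0: load  L0 | P0:S(70), P1:S(70) | bus: none
[19] P0: load  L2 | P0:M(59), P1:I | bus: none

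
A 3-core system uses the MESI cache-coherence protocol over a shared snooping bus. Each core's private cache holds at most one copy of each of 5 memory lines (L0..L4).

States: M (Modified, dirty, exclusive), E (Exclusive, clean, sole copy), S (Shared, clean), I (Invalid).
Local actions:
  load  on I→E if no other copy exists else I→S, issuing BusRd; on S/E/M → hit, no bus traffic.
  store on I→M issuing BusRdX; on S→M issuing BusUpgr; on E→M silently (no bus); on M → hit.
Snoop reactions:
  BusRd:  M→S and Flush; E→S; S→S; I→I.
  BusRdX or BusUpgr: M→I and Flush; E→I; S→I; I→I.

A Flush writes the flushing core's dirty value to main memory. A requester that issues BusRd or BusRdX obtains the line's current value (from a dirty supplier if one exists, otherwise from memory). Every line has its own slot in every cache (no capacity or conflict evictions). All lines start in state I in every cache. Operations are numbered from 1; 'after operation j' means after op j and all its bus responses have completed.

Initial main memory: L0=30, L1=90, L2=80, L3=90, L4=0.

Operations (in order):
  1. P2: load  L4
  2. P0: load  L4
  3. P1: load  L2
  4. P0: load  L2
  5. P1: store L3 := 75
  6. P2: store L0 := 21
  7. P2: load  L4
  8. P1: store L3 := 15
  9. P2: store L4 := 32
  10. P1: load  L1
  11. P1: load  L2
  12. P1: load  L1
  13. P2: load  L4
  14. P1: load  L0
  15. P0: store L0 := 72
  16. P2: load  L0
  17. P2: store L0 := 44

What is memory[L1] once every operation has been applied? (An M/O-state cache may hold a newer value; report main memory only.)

memory[L1] = 90

1. P2: load  L4  bus=[BusRd]  L4: P0=I P1=I P2=E  mem[L4]=0
2. P0: load  L4  bus=[BusRd]  L4: P0=S P1=I P2=S  mem[L4]=0
3. P1: load  L2  bus=[BusRd]  L2: P0=I P1=E P2=I  mem[L2]=80
4. P0: load  L2  bus=[BusRd]  L2: P0=S P1=S P2=I  mem[L2]=80
5. P1: store L3 := 75  bus=[BusRdX]  L3: P0=I P1=M P2=I  mem[L3]=90
6. P2: store L0 := 21  bus=[BusRdX]  L0: P0=I P1=I P2=M  mem[L0]=30
7. P2: load  L4  bus=[-]  L4: P0=S P1=I P2=S  mem[L4]=0
8. P1: store L3 := 15  bus=[-]  L3: P0=I P1=M P2=I  mem[L3]=90
9. P2: store L4 := 32  bus=[BusUpgr]  L4: P0=I P1=I P2=M  mem[L4]=0
10. P1: load  L1  bus=[BusRd]  L1: P0=I P1=E P2=I  mem[L1]=90
11. P1: load  L2  bus=[-]  L2: P0=S P1=S P2=I  mem[L2]=80
12. P1: load  L1  bus=[-]  L1: P0=I P1=E P2=I  mem[L1]=90
13. P2: load  L4  bus=[-]  L4: P0=I P1=I P2=M  mem[L4]=0
14. P1: load  L0  bus=[BusRd,Flush]  L0: P0=I P1=S P2=S  mem[L0]=21
15. P0: store L0 := 72  bus=[BusRdX]  L0: P0=M P1=I P2=I  mem[L0]=21
16. P2: load  L0  bus=[BusRd,Flush]  L0: P0=S P1=I P2=S  mem[L0]=72
17. P2: store L0 := 44  bus=[BusUpgr]  L0: P0=I P1=I P2=M  mem[L0]=72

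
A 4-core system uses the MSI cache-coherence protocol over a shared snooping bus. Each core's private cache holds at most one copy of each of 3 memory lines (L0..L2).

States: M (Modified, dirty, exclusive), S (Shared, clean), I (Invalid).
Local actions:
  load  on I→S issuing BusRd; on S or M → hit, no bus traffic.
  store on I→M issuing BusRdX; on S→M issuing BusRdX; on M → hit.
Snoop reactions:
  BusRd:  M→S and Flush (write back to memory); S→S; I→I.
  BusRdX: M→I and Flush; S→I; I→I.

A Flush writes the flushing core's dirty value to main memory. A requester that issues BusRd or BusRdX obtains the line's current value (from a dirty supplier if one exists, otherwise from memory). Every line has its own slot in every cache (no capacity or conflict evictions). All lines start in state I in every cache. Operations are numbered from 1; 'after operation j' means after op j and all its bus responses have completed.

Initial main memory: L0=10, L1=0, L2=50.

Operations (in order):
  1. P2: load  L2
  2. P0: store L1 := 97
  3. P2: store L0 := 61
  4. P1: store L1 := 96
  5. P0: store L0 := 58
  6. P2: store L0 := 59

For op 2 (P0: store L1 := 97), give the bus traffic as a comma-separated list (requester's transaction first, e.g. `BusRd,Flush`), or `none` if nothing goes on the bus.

1. P2: load  L2  bus=[BusRd]  L2: P0=I P1=I P2=S P3=I  mem[L2]=50
2. P0: store L1 := 97  bus=[BusRdX]  L1: P0=M P1=I P2=I P3=I  mem[L1]=0
3. P2: store L0 := 61  bus=[BusRdX]  L0: P0=I P1=I P2=M P3=I  mem[L0]=10
4. P1: store L1 := 96  bus=[BusRdX,Flush]  L1: P0=I P1=M P2=I P3=I  mem[L1]=97
5. P0: store L0 := 58  bus=[BusRdX,Flush]  L0: P0=M P1=I P2=I P3=I  mem[L0]=61
6. P2: store L0 := 59  bus=[BusRdX,Flush]  L0: P0=I P1=I P2=M P3=I  mem[L0]=58

bus = BusRdX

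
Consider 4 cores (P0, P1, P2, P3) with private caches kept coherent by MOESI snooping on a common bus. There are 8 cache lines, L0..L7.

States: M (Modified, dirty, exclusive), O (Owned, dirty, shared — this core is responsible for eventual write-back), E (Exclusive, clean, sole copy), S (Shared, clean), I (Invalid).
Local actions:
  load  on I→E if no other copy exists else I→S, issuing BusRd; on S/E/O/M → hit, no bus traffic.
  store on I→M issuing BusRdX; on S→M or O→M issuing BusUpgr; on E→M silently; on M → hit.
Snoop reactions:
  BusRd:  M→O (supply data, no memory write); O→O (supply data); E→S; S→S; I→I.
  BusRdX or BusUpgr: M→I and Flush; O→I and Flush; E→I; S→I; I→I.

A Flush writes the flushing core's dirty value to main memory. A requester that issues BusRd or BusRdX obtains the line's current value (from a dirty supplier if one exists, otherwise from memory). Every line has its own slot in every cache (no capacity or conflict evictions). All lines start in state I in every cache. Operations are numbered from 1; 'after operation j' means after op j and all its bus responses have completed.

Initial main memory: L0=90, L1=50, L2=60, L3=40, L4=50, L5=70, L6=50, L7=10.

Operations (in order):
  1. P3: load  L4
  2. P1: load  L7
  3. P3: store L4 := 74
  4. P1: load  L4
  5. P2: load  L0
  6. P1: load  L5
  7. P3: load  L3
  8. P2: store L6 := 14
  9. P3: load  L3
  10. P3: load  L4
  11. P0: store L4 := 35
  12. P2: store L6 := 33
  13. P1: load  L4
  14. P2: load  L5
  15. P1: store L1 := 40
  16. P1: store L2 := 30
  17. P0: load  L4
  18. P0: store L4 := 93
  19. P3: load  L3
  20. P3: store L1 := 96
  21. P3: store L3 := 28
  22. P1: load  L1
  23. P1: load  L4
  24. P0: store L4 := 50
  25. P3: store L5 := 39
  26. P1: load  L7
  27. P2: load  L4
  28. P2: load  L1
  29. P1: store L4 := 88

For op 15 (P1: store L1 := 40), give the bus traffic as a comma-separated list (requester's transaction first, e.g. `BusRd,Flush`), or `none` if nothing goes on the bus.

1. P3: load  L4  bus=[BusRd]  L4: P0=I P1=I P2=I P3=E  mem[L4]=50
2. P1: load  L7  bus=[BusRd]  L7: P0=I P1=E P2=I P3=I  mem[L7]=10
3. P3: store L4 := 74  bus=[-]  L4: P0=I P1=I P2=I P3=M  mem[L4]=50
4. P1: load  L4  bus=[BusRd]  L4: P0=I P1=S P2=I P3=O  mem[L4]=50
5. P2: load  L0  bus=[BusRd]  L0: P0=I P1=I P2=E P3=I  mem[L0]=90
6. P1: load  L5  bus=[BusRd]  L5: P0=I P1=E P2=I P3=I  mem[L5]=70
7. P3: load  L3  bus=[BusRd]  L3: P0=I P1=I P2=I P3=E  mem[L3]=40
8. P2: store L6 := 14  bus=[BusRdX]  L6: P0=I P1=I P2=M P3=I  mem[L6]=50
9. P3: load  L3  bus=[-]  L3: P0=I P1=I P2=I P3=E  mem[L3]=40
10. P3: load  L4  bus=[-]  L4: P0=I P1=S P2=I P3=O  mem[L4]=50
11. P0: store L4 := 35  bus=[BusRdX,Flush]  L4: P0=M P1=I P2=I P3=I  mem[L4]=74
12. P2: store L6 := 33  bus=[-]  L6: P0=I P1=I P2=M P3=I  mem[L6]=50
13. P1: load  L4  bus=[BusRd]  L4: P0=O P1=S P2=I P3=I  mem[L4]=74
14. P2: load  L5  bus=[BusRd]  L5: P0=I P1=S P2=S P3=I  mem[L5]=70
15. P1: store L1 := 40  bus=[BusRdX]  L1: P0=I P1=M P2=I P3=I  mem[L1]=50
16. P1: store L2 := 30  bus=[BusRdX]  L2: P0=I P1=M P2=I P3=I  mem[L2]=60
17. P0: load  L4  bus=[-]  L4: P0=O P1=S P2=I P3=I  mem[L4]=74
18. P0: store L4 := 93  bus=[BusUpgr]  L4: P0=M P1=I P2=I P3=I  mem[L4]=74
19. P3: load  L3  bus=[-]  L3: P0=I P1=I P2=I P3=E  mem[L3]=40
20. P3: store L1 := 96  bus=[BusRdX,Flush]  L1: P0=I P1=I P2=I P3=M  mem[L1]=40
21. P3: store L3 := 28  bus=[-]  L3: P0=I P1=I P2=I P3=M  mem[L3]=40
22. P1: load  L1  bus=[BusRd]  L1: P0=I P1=S P2=I P3=O  mem[L1]=40
23. P1: load  L4  bus=[BusRd]  L4: P0=O P1=S P2=I P3=I  mem[L4]=74
24. P0: store L4 := 50  bus=[BusUpgr]  L4: P0=M P1=I P2=I P3=I  mem[L4]=74
25. P3: store L5 := 39  bus=[BusRdX]  L5: P0=I P1=I P2=I P3=M  mem[L5]=70
26. P1: load  L7  bus=[-]  L7: P0=I P1=E P2=I P3=I  mem[L7]=10
27. P2: load  L4  bus=[BusRd]  L4: P0=O P1=I P2=S P3=I  mem[L4]=74
28. P2: load  L1  bus=[BusRd]  L1: P0=I P1=S P2=S P3=O  mem[L1]=40
29. P1: store L4 := 88  bus=[BusRdX,Flush]  L4: P0=I P1=M P2=I P3=I  mem[L4]=50

bus = BusRdX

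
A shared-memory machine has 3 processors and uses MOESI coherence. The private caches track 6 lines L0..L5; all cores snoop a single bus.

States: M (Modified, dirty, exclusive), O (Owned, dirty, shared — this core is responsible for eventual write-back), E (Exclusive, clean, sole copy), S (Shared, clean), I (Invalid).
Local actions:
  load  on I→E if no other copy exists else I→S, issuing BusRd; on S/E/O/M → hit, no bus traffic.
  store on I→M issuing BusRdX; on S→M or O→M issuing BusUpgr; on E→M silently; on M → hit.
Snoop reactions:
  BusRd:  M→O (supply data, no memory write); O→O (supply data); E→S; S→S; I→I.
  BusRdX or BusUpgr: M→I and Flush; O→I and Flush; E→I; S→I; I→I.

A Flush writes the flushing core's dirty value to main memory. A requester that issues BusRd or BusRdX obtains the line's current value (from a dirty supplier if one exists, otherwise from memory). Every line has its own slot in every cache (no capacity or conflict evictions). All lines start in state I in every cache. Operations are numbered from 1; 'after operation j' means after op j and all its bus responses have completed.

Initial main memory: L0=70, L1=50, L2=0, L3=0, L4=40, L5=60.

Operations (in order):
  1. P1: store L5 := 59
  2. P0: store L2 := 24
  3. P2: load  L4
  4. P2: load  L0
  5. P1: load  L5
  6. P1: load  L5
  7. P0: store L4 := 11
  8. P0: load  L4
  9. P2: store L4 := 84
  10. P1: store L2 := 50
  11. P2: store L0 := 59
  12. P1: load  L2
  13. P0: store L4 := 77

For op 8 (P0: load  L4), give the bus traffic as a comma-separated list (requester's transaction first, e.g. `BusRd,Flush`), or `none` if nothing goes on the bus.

[1] P1: store L5 := 59 | P0:I, P1:M(59), P2:I | bus: BusRdX
[2] P0: store L2 := 24 | P0:M(24), P1:I, P2:I | bus: BusRdX
[3] P2: load  L4 | P0:I, P1:I, P2:E(40) | bus: BusRd
[4] P2: load  L0 | P0:I, P1:I, P2:E(70) | bus: BusRd
[5] P1: load  L5 | P0:I, P1:M(59), P2:I | bus: none
[6] P1: load  L5 | P0:I, P1:M(59), P2:I | bus: none
[7] P0: store L4 := 11 | P0:M(11), P1:I, P2:I | bus: BusRdX
[8] P0: load  L4 | P0:M(11), P1:I, P2:I | bus: none
[9] P2: store L4 := 84 | P0:I, P1:I, P2:M(84) | bus: BusRdX,Flush
[10] P1: store L2 := 50 | P0:I, P1:M(50), P2:I | bus: BusRdX,Flush
[11] P2: store L0 := 59 | P0:I, P1:I, P2:M(59) | bus: none
[12] P1: load  L2 | P0:I, P1:M(50), P2:I | bus: none
[13] P0: store L4 := 77 | P0:M(77), P1:I, P2:I | bus: BusRdX,Flush

bus = none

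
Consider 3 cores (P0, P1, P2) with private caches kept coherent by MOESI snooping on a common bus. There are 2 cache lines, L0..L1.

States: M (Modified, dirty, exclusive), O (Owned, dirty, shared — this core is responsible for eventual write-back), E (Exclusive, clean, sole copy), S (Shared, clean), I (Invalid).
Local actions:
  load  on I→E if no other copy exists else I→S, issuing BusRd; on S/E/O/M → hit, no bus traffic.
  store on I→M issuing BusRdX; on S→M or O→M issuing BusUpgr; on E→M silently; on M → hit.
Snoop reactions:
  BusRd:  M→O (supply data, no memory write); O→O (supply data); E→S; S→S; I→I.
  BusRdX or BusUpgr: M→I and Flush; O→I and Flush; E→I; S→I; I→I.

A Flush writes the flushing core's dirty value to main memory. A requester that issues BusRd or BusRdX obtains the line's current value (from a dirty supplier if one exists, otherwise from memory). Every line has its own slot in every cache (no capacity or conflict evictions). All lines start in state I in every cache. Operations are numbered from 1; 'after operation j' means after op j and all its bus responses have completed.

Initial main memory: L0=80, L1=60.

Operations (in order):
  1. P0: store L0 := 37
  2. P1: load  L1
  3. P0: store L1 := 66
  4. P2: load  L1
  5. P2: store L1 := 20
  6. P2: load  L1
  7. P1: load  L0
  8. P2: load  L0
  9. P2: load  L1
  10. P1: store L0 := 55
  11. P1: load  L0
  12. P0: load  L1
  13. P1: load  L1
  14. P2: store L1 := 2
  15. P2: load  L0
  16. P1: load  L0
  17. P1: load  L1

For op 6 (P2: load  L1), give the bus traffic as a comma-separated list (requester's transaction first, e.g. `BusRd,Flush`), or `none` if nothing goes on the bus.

1. P0: store L0 := 37  bus=[BusRdX]  L0: P0=M P1=I P2=I  mem[L0]=80
2. P1: load  L1  bus=[BusRd]  L1: P0=I P1=E P2=I  mem[L1]=60
3. P0: store L1 := 66  bus=[BusRdX]  L1: P0=M P1=I P2=I  mem[L1]=60
4. P2: load  L1  bus=[BusRd]  L1: P0=O P1=I P2=S  mem[L1]=60
5. P2: store L1 := 20  bus=[BusUpgr,Flush]  L1: P0=I P1=I P2=M  mem[L1]=66
6. P2: load  L1  bus=[-]  L1: P0=I P1=I P2=M  mem[L1]=66
7. P1: load  L0  bus=[BusRd]  L0: P0=O P1=S P2=I  mem[L0]=80
8. P2: load  L0  bus=[BusRd]  L0: P0=O P1=S P2=S  mem[L0]=80
9. P2: load  L1  bus=[-]  L1: P0=I P1=I P2=M  mem[L1]=66
10. P1: store L0 := 55  bus=[BusUpgr,Flush]  L0: P0=I P1=M P2=I  mem[L0]=37
11. P1: load  L0  bus=[-]  L0: P0=I P1=M P2=I  mem[L0]=37
12. P0: load  L1  bus=[BusRd]  L1: P0=S P1=I P2=O  mem[L1]=66
13. P1: load  L1  bus=[BusRd]  L1: P0=S P1=S P2=O  mem[L1]=66
14. P2: store L1 := 2  bus=[BusUpgr]  L1: P0=I P1=I P2=M  mem[L1]=66
15. P2: load  L0  bus=[BusRd]  L0: P0=I P1=O P2=S  mem[L0]=37
16. P1: load  L0  bus=[-]  L0: P0=I P1=O P2=S  mem[L0]=37
17. P1: load  L1  bus=[BusRd]  L1: P0=I P1=S P2=O  mem[L1]=66

bus = none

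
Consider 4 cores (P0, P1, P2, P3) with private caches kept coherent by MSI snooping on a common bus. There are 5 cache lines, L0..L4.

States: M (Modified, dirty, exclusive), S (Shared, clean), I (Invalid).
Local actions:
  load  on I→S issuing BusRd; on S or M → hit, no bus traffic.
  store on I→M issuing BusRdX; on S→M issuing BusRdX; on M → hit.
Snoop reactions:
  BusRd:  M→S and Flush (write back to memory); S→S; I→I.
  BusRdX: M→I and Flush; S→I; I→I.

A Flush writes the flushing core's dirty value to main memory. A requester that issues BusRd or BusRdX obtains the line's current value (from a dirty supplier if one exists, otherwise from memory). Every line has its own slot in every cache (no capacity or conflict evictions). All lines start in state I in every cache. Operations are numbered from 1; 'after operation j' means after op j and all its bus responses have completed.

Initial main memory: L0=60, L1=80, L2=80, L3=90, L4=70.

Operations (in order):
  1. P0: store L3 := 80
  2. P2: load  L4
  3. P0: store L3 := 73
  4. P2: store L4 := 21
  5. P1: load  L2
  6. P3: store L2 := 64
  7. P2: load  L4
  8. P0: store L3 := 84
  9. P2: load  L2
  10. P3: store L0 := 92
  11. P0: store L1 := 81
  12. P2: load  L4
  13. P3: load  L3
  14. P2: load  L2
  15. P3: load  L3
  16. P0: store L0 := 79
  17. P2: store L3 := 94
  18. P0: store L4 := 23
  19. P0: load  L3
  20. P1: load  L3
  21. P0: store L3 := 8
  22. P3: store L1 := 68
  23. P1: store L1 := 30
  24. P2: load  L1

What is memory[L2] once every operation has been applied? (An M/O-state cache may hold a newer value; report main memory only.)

step 1: P0: store L3 := 80  ⟶  MIII  (L3)  txn=BusRdX  M[L3]=90
step 2: P2: load  L4  ⟶  IISI  (L4)  txn=BusRd  M[L4]=70
step 3: P0: store L3 := 73  ⟶  MIII  (L3)  txn=∅  M[L3]=90
step 4: P2: store L4 := 21  ⟶  IIMI  (L4)  txn=BusRdX  M[L4]=70
step 5: P1: load  L2  ⟶  ISII  (L2)  txn=BusRd  M[L2]=80
step 6: P3: store L2 := 64  ⟶  IIIM  (L2)  txn=BusRdX  M[L2]=80
step 7: P2: load  L4  ⟶  IIMI  (L4)  txn=∅  M[L4]=70
step 8: P0: store L3 := 84  ⟶  MIII  (L3)  txn=∅  M[L3]=90
step 9: P2: load  L2  ⟶  IISS  (L2)  txn=BusRd+Flush  M[L2]=64
step 10: P3: store L0 := 92  ⟶  IIIM  (L0)  txn=BusRdX  M[L0]=60
step 11: P0: store L1 := 81  ⟶  MIII  (L1)  txn=BusRdX  M[L1]=80
step 12: P2: load  L4  ⟶  IIMI  (L4)  txn=∅  M[L4]=70
step 13: P3: load  L3  ⟶  SIIS  (L3)  txn=BusRd+Flush  M[L3]=84
step 14: P2: load  L2  ⟶  IISS  (L2)  txn=∅  M[L2]=64
step 15: P3: load  L3  ⟶  SIIS  (L3)  txn=∅  M[L3]=84
step 16: P0: store L0 := 79  ⟶  MIII  (L0)  txn=BusRdX+Flush  M[L0]=92
step 17: P2: store L3 := 94  ⟶  IIMI  (L3)  txn=BusRdX  M[L3]=84
step 18: P0: store L4 := 23  ⟶  MIII  (L4)  txn=BusRdX+Flush  M[L4]=21
step 19: P0: load  L3  ⟶  SISI  (L3)  txn=BusRd+Flush  M[L3]=94
step 20: P1: load  L3  ⟶  SSSI  (L3)  txn=BusRd  M[L3]=94
step 21: P0: store L3 := 8  ⟶  MIII  (L3)  txn=BusRdX  M[L3]=94
step 22: P3: store L1 := 68  ⟶  IIIM  (L1)  txn=BusRdX+Flush  M[L1]=81
step 23: P1: store L1 := 30  ⟶  IMII  (L1)  txn=BusRdX+Flush  M[L1]=68
step 24: P2: load  L1  ⟶  ISSI  (L1)  txn=BusRd+Flush  M[L1]=30

memory[L2] = 64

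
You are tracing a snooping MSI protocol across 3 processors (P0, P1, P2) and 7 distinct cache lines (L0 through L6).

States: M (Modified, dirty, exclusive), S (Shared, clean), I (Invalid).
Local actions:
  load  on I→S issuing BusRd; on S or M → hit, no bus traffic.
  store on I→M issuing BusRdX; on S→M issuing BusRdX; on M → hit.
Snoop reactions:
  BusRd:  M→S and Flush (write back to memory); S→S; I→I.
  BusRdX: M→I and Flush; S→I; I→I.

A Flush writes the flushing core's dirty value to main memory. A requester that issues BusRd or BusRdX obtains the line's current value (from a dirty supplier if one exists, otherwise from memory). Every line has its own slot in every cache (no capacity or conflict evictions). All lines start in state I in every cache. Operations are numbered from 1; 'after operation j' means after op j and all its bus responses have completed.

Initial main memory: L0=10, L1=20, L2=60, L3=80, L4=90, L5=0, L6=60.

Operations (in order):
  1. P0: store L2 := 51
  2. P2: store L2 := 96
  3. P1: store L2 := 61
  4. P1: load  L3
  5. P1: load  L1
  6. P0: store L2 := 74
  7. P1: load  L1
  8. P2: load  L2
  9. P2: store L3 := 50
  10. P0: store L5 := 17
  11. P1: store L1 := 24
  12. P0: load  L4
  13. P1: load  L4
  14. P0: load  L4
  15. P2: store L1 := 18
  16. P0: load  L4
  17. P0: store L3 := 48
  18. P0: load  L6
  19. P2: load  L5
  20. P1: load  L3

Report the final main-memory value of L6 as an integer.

step 1: P0: store L2 := 51  ⟶  MII  (L2)  txn=BusRdX  M[L2]=60
step 2: P2: store L2 := 96  ⟶  IIM  (L2)  txn=BusRdX+Flush  M[L2]=51
step 3: P1: store L2 := 61  ⟶  IMI  (L2)  txn=BusRdX+Flush  M[L2]=96
step 4: P1: load  L3  ⟶  ISI  (L3)  txn=BusRd  M[L3]=80
step 5: P1: load  L1  ⟶  ISI  (L1)  txn=BusRd  M[L1]=20
step 6: P0: store L2 := 74  ⟶  MII  (L2)  txn=BusRdX+Flush  M[L2]=61
step 7: P1: load  L1  ⟶  ISI  (L1)  txn=∅  M[L1]=20
step 8: P2: load  L2  ⟶  SIS  (L2)  txn=BusRd+Flush  M[L2]=74
step 9: P2: store L3 := 50  ⟶  IIM  (L3)  txn=BusRdX  M[L3]=80
step 10: P0: store L5 := 17  ⟶  MII  (L5)  txn=BusRdX  M[L5]=0
step 11: P1: store L1 := 24  ⟶  IMI  (L1)  txn=BusRdX  M[L1]=20
step 12: P0: load  L4  ⟶  SII  (L4)  txn=BusRd  M[L4]=90
step 13: P1: load  L4  ⟶  SSI  (L4)  txn=BusRd  M[L4]=90
step 14: P0: load  L4  ⟶  SSI  (L4)  txn=∅  M[L4]=90
step 15: P2: store L1 := 18  ⟶  IIM  (L1)  txn=BusRdX+Flush  M[L1]=24
step 16: P0: load  L4  ⟶  SSI  (L4)  txn=∅  M[L4]=90
step 17: P0: store L3 := 48  ⟶  MII  (L3)  txn=BusRdX+Flush  M[L3]=50
step 18: P0: load  L6  ⟶  SII  (L6)  txn=BusRd  M[L6]=60
step 19: P2: load  L5  ⟶  SIS  (L5)  txn=BusRd+Flush  M[L5]=17
step 20: P1: load  L3  ⟶  SSI  (L3)  txn=BusRd+Flush  M[L3]=48

memory[L6] = 60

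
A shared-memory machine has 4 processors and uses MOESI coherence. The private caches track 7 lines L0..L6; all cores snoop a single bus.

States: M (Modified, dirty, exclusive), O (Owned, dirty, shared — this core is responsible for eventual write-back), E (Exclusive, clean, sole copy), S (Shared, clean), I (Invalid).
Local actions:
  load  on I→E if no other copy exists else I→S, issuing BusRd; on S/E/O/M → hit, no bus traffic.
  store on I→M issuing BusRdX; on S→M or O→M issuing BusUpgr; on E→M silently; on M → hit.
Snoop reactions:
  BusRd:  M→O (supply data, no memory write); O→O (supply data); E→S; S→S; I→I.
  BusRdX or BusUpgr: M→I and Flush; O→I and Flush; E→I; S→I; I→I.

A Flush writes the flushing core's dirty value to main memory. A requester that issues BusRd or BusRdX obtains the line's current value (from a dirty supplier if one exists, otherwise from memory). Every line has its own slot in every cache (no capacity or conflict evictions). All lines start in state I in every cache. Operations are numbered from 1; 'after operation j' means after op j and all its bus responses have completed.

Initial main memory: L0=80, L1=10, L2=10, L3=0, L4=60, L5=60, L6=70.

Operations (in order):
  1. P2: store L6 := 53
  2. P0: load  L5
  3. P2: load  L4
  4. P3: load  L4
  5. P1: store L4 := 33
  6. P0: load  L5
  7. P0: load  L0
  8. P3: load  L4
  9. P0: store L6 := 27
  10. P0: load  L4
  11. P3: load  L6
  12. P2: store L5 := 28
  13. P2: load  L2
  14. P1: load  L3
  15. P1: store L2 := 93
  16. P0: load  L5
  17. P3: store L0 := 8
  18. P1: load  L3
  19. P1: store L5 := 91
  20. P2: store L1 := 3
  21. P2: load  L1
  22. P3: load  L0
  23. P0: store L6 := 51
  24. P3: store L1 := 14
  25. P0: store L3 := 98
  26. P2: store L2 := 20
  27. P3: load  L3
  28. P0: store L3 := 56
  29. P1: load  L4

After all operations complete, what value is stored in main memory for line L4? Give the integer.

memory[L4] = 60

1. P2: store L6 := 53  bus=[BusRdX]  L6: P0=I P1=I P2=M P3=I  mem[L6]=70
2. P0: load  L5  bus=[BusRd]  L5: P0=E P1=I P2=I P3=I  mem[L5]=60
3. P2: load  L4  bus=[BusRd]  L4: P0=I P1=I P2=E P3=I  mem[L4]=60
4. P3: load  L4  bus=[BusRd]  L4: P0=I P1=I P2=S P3=S  mem[L4]=60
5. P1: store L4 := 33  bus=[BusRdX]  L4: P0=I P1=M P2=I P3=I  mem[L4]=60
6. P0: load  L5  bus=[-]  L5: P0=E P1=I P2=I P3=I  mem[L5]=60
7. P0: load  L0  bus=[BusRd]  L0: P0=E P1=I P2=I P3=I  mem[L0]=80
8. P3: load  L4  bus=[BusRd]  L4: P0=I P1=O P2=I P3=S  mem[L4]=60
9. P0: store L6 := 27  bus=[BusRdX,Flush]  L6: P0=M P1=I P2=I P3=I  mem[L6]=53
10. P0: load  L4  bus=[BusRd]  L4: P0=S P1=O P2=I P3=S  mem[L4]=60
11. P3: load  L6  bus=[BusRd]  L6: P0=O P1=I P2=I P3=S  mem[L6]=53
12. P2: store L5 := 28  bus=[BusRdX]  L5: P0=I P1=I P2=M P3=I  mem[L5]=60
13. P2: load  L2  bus=[BusRd]  L2: P0=I P1=I P2=E P3=I  mem[L2]=10
14. P1: load  L3  bus=[BusRd]  L3: P0=I P1=E P2=I P3=I  mem[L3]=0
15. P1: store L2 := 93  bus=[BusRdX]  L2: P0=I P1=M P2=I P3=I  mem[L2]=10
16. P0: load  L5  bus=[BusRd]  L5: P0=S P1=I P2=O P3=I  mem[L5]=60
17. P3: store L0 := 8  bus=[BusRdX]  L0: P0=I P1=I P2=I P3=M  mem[L0]=80
18. P1: load  L3  bus=[-]  L3: P0=I P1=E P2=I P3=I  mem[L3]=0
19. P1: store L5 := 91  bus=[BusRdX,Flush]  L5: P0=I P1=M P2=I P3=I  mem[L5]=28
20. P2: store L1 := 3  bus=[BusRdX]  L1: P0=I P1=I P2=M P3=I  mem[L1]=10
21. P2: load  L1  bus=[-]  L1: P0=I P1=I P2=M P3=I  mem[L1]=10
22. P3: load  L0  bus=[-]  L0: P0=I P1=I P2=I P3=M  mem[L0]=80
23. P0: store L6 := 51  bus=[BusUpgr]  L6: P0=M P1=I P2=I P3=I  mem[L6]=53
24. P3: store L1 := 14  bus=[BusRdX,Flush]  L1: P0=I P1=I P2=I P3=M  mem[L1]=3
25. P0: store L3 := 98  bus=[BusRdX]  L3: P0=M P1=I P2=I P3=I  mem[L3]=0
26. P2: store L2 := 20  bus=[BusRdX,Flush]  L2: P0=I P1=I P2=M P3=I  mem[L2]=93
27. P3: load  L3  bus=[BusRd]  L3: P0=O P1=I P2=I P3=S  mem[L3]=0
28. P0: store L3 := 56  bus=[BusUpgr]  L3: P0=M P1=I P2=I P3=I  mem[L3]=0
29. P1: load  L4  bus=[-]  L4: P0=S P1=O P2=I P3=S  mem[L4]=60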